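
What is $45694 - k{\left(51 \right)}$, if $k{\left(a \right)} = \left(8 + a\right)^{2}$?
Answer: $42213$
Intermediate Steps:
$45694 - k{\left(51 \right)} = 45694 - \left(8 + 51\right)^{2} = 45694 - 59^{2} = 45694 - 3481 = 42213$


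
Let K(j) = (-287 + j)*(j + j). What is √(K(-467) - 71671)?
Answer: 3*√70285 ≈ 795.34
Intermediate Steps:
K(j) = 2*j*(-287 + j) (K(j) = (-287 + j)*(2*j) = 2*j*(-287 + j))
√(K(-467) - 71671) = √(2*(-467)*(-287 - 467) - 71671) = √(2*(-467)*(-754) - 71671) = √(704236 - 71671) = √632565 = 3*√70285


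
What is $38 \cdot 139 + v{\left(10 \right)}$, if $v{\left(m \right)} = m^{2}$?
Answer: $5382$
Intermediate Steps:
$38 \cdot 139 + v{\left(10 \right)} = 38 \cdot 139 + 10^{2} = 5282 + 100 = 5382$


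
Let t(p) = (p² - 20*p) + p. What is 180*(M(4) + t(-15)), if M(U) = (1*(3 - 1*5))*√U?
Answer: 91080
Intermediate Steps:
t(p) = p² - 19*p
M(U) = -2*√U (M(U) = (1*(3 - 5))*√U = (1*(-2))*√U = -2*√U)
180*(M(4) + t(-15)) = 180*(-2*√4 - 15*(-19 - 15)) = 180*(-2*2 - 15*(-34)) = 180*(-4 + 510) = 180*506 = 91080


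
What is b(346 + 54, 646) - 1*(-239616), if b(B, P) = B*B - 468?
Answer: 399148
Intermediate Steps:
b(B, P) = -468 + B² (b(B, P) = B² - 468 = -468 + B²)
b(346 + 54, 646) - 1*(-239616) = (-468 + (346 + 54)²) - 1*(-239616) = (-468 + 400²) + 239616 = (-468 + 160000) + 239616 = 159532 + 239616 = 399148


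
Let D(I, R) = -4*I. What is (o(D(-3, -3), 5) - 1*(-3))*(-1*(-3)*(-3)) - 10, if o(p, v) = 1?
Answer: -46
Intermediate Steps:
(o(D(-3, -3), 5) - 1*(-3))*(-1*(-3)*(-3)) - 10 = (1 - 1*(-3))*(-1*(-3)*(-3)) - 10 = (1 + 3)*(3*(-3)) - 10 = 4*(-9) - 10 = -36 - 10 = -46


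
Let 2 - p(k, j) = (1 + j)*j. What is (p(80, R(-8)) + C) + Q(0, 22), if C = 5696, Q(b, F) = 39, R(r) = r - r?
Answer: 5737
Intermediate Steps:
R(r) = 0
p(k, j) = 2 - j*(1 + j) (p(k, j) = 2 - (1 + j)*j = 2 - j*(1 + j))
(p(80, R(-8)) + C) + Q(0, 22) = ((2 - 1*0 - 1*0**2) + 5696) + 39 = ((2 + 0 - 1*0) + 5696) + 39 = ((2 + 0 + 0) + 5696) + 39 = (2 + 5696) + 39 = 5698 + 39 = 5737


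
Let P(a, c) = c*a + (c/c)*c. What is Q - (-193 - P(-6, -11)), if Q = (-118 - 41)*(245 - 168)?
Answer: -11995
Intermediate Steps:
P(a, c) = c + a*c (P(a, c) = a*c + 1*c = a*c + c = c + a*c)
Q = -12243 (Q = -159*77 = -12243)
Q - (-193 - P(-6, -11)) = -12243 - (-193 - (-11)*(1 - 6)) = -12243 - (-193 - (-11)*(-5)) = -12243 - (-193 - 1*55) = -12243 - (-193 - 55) = -12243 - 1*(-248) = -12243 + 248 = -11995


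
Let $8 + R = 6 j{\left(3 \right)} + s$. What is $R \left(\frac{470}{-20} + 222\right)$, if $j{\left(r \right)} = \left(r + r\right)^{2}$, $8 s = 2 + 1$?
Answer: $\frac{661799}{16} \approx 41362.0$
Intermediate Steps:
$s = \frac{3}{8}$ ($s = \frac{2 + 1}{8} = \frac{1}{8} \cdot 3 = \frac{3}{8} \approx 0.375$)
$j{\left(r \right)} = 4 r^{2}$ ($j{\left(r \right)} = \left(2 r\right)^{2} = 4 r^{2}$)
$R = \frac{1667}{8}$ ($R = -8 + \left(6 \cdot 4 \cdot 3^{2} + \frac{3}{8}\right) = -8 + \left(6 \cdot 4 \cdot 9 + \frac{3}{8}\right) = -8 + \left(6 \cdot 36 + \frac{3}{8}\right) = -8 + \left(216 + \frac{3}{8}\right) = -8 + \frac{1731}{8} = \frac{1667}{8} \approx 208.38$)
$R \left(\frac{470}{-20} + 222\right) = \frac{1667 \left(\frac{470}{-20} + 222\right)}{8} = \frac{1667 \left(470 \left(- \frac{1}{20}\right) + 222\right)}{8} = \frac{1667 \left(- \frac{47}{2} + 222\right)}{8} = \frac{1667}{8} \cdot \frac{397}{2} = \frac{661799}{16}$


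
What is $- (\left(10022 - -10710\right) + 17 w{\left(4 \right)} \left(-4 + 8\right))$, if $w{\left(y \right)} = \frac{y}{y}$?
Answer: $-20800$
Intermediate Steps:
$w{\left(y \right)} = 1$
$- (\left(10022 - -10710\right) + 17 w{\left(4 \right)} \left(-4 + 8\right)) = - (\left(10022 - -10710\right) + 17 \cdot 1 \left(-4 + 8\right)) = - (\left(10022 + 10710\right) + 17 \cdot 4) = - (20732 + 68) = \left(-1\right) 20800 = -20800$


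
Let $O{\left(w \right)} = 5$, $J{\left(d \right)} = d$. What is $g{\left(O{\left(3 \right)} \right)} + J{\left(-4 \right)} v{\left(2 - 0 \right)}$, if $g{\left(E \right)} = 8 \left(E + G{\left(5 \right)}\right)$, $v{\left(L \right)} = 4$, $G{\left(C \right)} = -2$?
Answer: $8$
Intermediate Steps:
$g{\left(E \right)} = -16 + 8 E$ ($g{\left(E \right)} = 8 \left(E - 2\right) = 8 \left(-2 + E\right) = -16 + 8 E$)
$g{\left(O{\left(3 \right)} \right)} + J{\left(-4 \right)} v{\left(2 - 0 \right)} = \left(-16 + 8 \cdot 5\right) - 16 = \left(-16 + 40\right) - 16 = 24 - 16 = 8$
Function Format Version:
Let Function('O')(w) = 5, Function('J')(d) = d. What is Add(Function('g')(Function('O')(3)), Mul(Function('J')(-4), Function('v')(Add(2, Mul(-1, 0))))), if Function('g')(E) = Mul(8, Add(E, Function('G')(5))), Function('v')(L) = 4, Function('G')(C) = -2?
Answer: 8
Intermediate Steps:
Function('g')(E) = Add(-16, Mul(8, E)) (Function('g')(E) = Mul(8, Add(E, -2)) = Mul(8, Add(-2, E)) = Add(-16, Mul(8, E)))
Add(Function('g')(Function('O')(3)), Mul(Function('J')(-4), Function('v')(Add(2, Mul(-1, 0))))) = Add(Add(-16, Mul(8, 5)), Mul(-4, 4)) = Add(Add(-16, 40), -16) = Add(24, -16) = 8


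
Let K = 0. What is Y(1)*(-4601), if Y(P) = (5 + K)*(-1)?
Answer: 23005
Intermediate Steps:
Y(P) = -5 (Y(P) = (5 + 0)*(-1) = 5*(-1) = -5)
Y(1)*(-4601) = -5*(-4601) = 23005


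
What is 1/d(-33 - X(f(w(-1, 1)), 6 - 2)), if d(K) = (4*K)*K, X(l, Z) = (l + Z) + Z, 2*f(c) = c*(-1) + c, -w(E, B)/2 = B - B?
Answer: 1/6724 ≈ 0.00014872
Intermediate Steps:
w(E, B) = 0 (w(E, B) = -2*(B - B) = -2*0 = 0)
f(c) = 0 (f(c) = (c*(-1) + c)/2 = (-c + c)/2 = (½)*0 = 0)
X(l, Z) = l + 2*Z (X(l, Z) = (Z + l) + Z = l + 2*Z)
d(K) = 4*K²
1/d(-33 - X(f(w(-1, 1)), 6 - 2)) = 1/(4*(-33 - (0 + 2*(6 - 2)))²) = 1/(4*(-33 - (0 + 2*4))²) = 1/(4*(-33 - (0 + 8))²) = 1/(4*(-33 - 1*8)²) = 1/(4*(-33 - 8)²) = 1/(4*(-41)²) = 1/(4*1681) = 1/6724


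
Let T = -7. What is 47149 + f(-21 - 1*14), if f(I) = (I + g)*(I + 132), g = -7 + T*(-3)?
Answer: 45112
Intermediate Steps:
g = 14 (g = -7 - 7*(-3) = -7 + 21 = 14)
f(I) = (14 + I)*(132 + I) (f(I) = (I + 14)*(I + 132) = (14 + I)*(132 + I))
47149 + f(-21 - 1*14) = 47149 + (1848 + (-21 - 1*14)**2 + 146*(-21 - 1*14)) = 47149 + (1848 + (-21 - 14)**2 + 146*(-21 - 14)) = 47149 + (1848 + (-35)**2 + 146*(-35)) = 47149 + (1848 + 1225 - 5110) = 47149 - 2037 = 45112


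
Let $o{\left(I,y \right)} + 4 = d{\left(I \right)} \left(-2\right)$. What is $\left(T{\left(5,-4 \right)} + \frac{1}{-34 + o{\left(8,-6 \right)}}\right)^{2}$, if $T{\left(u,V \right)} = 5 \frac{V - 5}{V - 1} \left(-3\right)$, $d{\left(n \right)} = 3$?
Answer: $\frac{1413721}{1936} \approx 730.23$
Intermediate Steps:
$T{\left(u,V \right)} = - \frac{15 \left(-5 + V\right)}{-1 + V}$ ($T{\left(u,V \right)} = 5 \frac{-5 + V}{-1 + V} \left(-3\right) = \frac{5 \left(-5 + V\right)}{-1 + V} \left(-3\right) = - \frac{15 \left(-5 + V\right)}{-1 + V}$)
$o{\left(I,y \right)} = -10$ ($o{\left(I,y \right)} = -4 + 3 \left(-2\right) = -4 - 6 = -10$)
$\left(T{\left(5,-4 \right)} + \frac{1}{-34 + o{\left(8,-6 \right)}}\right)^{2} = \left(\frac{15 \left(5 - -4\right)}{-1 - 4} + \frac{1}{-34 - 10}\right)^{2} = \left(\frac{15 \left(5 + 4\right)}{-5} + \frac{1}{-44}\right)^{2} = \left(15 \left(- \frac{1}{5}\right) 9 - \frac{1}{44}\right)^{2} = \left(-27 - \frac{1}{44}\right)^{2} = \left(- \frac{1189}{44}\right)^{2} = \frac{1413721}{1936}$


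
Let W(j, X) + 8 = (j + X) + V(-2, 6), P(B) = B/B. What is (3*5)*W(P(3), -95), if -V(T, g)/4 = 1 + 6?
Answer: -1950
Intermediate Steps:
V(T, g) = -28 (V(T, g) = -4*(1 + 6) = -4*7 = -28)
P(B) = 1
W(j, X) = -36 + X + j (W(j, X) = -8 + ((j + X) - 28) = -8 + ((X + j) - 28) = -8 + (-28 + X + j) = -36 + X + j)
(3*5)*W(P(3), -95) = (3*5)*(-36 - 95 + 1) = 15*(-130) = -1950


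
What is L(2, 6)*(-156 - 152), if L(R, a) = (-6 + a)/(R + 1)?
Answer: 0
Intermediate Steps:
L(R, a) = (-6 + a)/(1 + R)
L(2, 6)*(-156 - 152) = ((-6 + 6)/(1 + 2))*(-156 - 152) = (0/3)*(-308) = ((⅓)*0)*(-308) = 0*(-308) = 0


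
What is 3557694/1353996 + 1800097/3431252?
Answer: 174341295125/55308350988 ≈ 3.1522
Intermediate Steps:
3557694/1353996 + 1800097/3431252 = 3557694*(1/1353996) + 1800097*(1/3431252) = 84707/32238 + 1800097/3431252 = 174341295125/55308350988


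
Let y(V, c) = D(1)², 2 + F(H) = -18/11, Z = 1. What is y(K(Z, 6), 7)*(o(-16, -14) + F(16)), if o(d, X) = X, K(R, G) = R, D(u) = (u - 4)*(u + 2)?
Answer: -15714/11 ≈ -1428.5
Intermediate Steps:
D(u) = (-4 + u)*(2 + u)
F(H) = -40/11 (F(H) = -2 - 18/11 = -40/11)
y(V, c) = 81 (y(V, c) = (-8 + 1² - 2*1)² = (-8 + 1 - 2)² = (-9)² = 81)
y(K(Z, 6), 7)*(o(-16, -14) + F(16)) = 81*(-14 - 40/11) = 81*(-194/11) = -15714/11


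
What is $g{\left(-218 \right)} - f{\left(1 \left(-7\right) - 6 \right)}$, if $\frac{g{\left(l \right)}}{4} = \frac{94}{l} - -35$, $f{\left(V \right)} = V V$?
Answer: $- \frac{3349}{109} \approx -30.725$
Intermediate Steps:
$f{\left(V \right)} = V^{2}$
$g{\left(l \right)} = 140 + \frac{376}{l}$ ($g{\left(l \right)} = 4 \left(\frac{94}{l} - -35\right) = 4 \left(\frac{94}{l} + 35\right) = 4 \left(35 + \frac{94}{l}\right) = 140 + \frac{376}{l}$)
$g{\left(-218 \right)} - f{\left(1 \left(-7\right) - 6 \right)} = \left(140 + \frac{376}{-218}\right) - \left(1 \left(-7\right) - 6\right)^{2} = \left(140 + 376 \left(- \frac{1}{218}\right)\right) - \left(-7 - 6\right)^{2} = \left(140 - \frac{188}{109}\right) - \left(-13\right)^{2} = \frac{15072}{109} - 169 = - \frac{3349}{109}$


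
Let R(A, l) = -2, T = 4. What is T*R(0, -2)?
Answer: -8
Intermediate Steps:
T*R(0, -2) = 4*(-2) = -8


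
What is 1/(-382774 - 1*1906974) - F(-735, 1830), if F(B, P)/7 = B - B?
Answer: -1/2289748 ≈ -4.3673e-7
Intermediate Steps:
F(B, P) = 0 (F(B, P) = 7*(B - B) = 7*0 = 0)
1/(-382774 - 1*1906974) - F(-735, 1830) = 1/(-382774 - 1*1906974) - 1*0 = 1/(-382774 - 1906974) + 0 = 1/(-2289748) + 0 = -1/2289748 + 0 = -1/2289748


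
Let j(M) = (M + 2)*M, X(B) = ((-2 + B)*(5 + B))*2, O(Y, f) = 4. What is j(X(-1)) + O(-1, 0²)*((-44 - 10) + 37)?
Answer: 460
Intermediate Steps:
X(B) = 2*(-2 + B)*(5 + B)
j(M) = M*(2 + M) (j(M) = (2 + M)*M = M*(2 + M))
j(X(-1)) + O(-1, 0²)*((-44 - 10) + 37) = (-20 + 2*(-1)² + 6*(-1))*(2 + (-20 + 2*(-1)² + 6*(-1))) + 4*((-44 - 10) + 37) = (-20 + 2*1 - 6)*(2 + (-20 + 2*1 - 6)) + 4*(-54 + 37) = (-20 + 2 - 6)*(2 + (-20 + 2 - 6)) + 4*(-17) = -24*(2 - 24) - 68 = -24*(-22) - 68 = 528 - 68 = 460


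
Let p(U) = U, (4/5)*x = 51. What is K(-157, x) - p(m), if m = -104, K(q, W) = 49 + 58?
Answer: 211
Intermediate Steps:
x = 255/4 (x = (5/4)*51 = 255/4 ≈ 63.750)
K(q, W) = 107
K(-157, x) - p(m) = 107 - 1*(-104) = 107 + 104 = 211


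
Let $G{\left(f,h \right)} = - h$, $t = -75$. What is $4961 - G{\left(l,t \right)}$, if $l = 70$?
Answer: $4886$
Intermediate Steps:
$4961 - G{\left(l,t \right)} = 4961 - \left(-1\right) \left(-75\right) = 4961 - 75 = 4886$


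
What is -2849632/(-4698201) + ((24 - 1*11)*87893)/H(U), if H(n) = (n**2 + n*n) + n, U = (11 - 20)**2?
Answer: 1801943479235/20676782601 ≈ 87.148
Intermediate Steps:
U = 81 (U = (-9)**2 = 81)
H(n) = n + 2*n**2 (H(n) = (n**2 + n**2) + n = 2*n**2 + n = n + 2*n**2)
-2849632/(-4698201) + ((24 - 1*11)*87893)/H(U) = -2849632/(-4698201) + ((24 - 1*11)*87893)/((81*(1 + 2*81))) = -2849632*(-1/4698201) + ((24 - 11)*87893)/((81*(1 + 162))) = 2849632/4698201 + (13*87893)/((81*163)) = 2849632/4698201 + 1142609/13203 = 1801943479235/20676782601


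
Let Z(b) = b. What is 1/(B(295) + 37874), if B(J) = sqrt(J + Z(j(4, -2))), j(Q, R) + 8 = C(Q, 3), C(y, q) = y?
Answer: 37874/1434439585 - sqrt(291)/1434439585 ≈ 2.6391e-5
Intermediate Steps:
j(Q, R) = -8 + Q
B(J) = sqrt(-4 + J) (B(J) = sqrt(J + (-8 + 4)) = sqrt(J - 4) = sqrt(-4 + J))
1/(B(295) + 37874) = 1/(sqrt(-4 + 295) + 37874) = 1/(sqrt(291) + 37874) = 1/(37874 + sqrt(291))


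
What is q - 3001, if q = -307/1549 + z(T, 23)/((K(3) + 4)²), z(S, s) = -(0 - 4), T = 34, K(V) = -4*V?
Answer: -74380147/24784 ≈ -3001.1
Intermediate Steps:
z(S, s) = 4 (z(S, s) = -1*(-4) = 4)
q = -3363/24784 (q = -307/1549 + 4/((-4*3 + 4)²) = -307*1/1549 + 4/((-12 + 4)²) = -307/1549 + 4/((-8)²) = -307/1549 + 4/64 = -307/1549 + 4*(1/64) = -307/1549 + 1/16 = -3363/24784 ≈ -0.13569)
q - 3001 = -3363/24784 - 3001 = -74380147/24784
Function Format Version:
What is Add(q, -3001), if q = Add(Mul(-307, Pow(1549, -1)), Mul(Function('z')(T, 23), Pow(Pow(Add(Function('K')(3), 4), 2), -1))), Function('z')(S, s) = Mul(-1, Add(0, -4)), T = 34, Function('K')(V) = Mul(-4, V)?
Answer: Rational(-74380147, 24784) ≈ -3001.1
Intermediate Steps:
Function('z')(S, s) = 4 (Function('z')(S, s) = Mul(-1, -4) = 4)
q = Rational(-3363, 24784) (q = Add(Mul(-307, Pow(1549, -1)), Mul(4, Pow(Pow(Add(Mul(-4, 3), 4), 2), -1))) = Add(Mul(-307, Rational(1, 1549)), Mul(4, Pow(Pow(Add(-12, 4), 2), -1))) = Add(Rational(-307, 1549), Mul(4, Pow(Pow(-8, 2), -1))) = Add(Rational(-307, 1549), Mul(4, Pow(64, -1))) = Add(Rational(-307, 1549), Mul(4, Rational(1, 64))) = Add(Rational(-307, 1549), Rational(1, 16)) = Rational(-3363, 24784) ≈ -0.13569)
Add(q, -3001) = Add(Rational(-3363, 24784), -3001) = Rational(-74380147, 24784)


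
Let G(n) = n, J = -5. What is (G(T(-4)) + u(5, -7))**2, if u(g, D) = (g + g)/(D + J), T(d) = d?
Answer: 841/36 ≈ 23.361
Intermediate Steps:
u(g, D) = 2*g/(-5 + D) (u(g, D) = (g + g)/(D - 5) = (2*g)/(-5 + D) = 2*g/(-5 + D))
(G(T(-4)) + u(5, -7))**2 = (-4 + 2*5/(-5 - 7))**2 = (-4 + 2*5/(-12))**2 = (-4 + 2*5*(-1/12))**2 = (-4 - 5/6)**2 = (-29/6)**2 = 841/36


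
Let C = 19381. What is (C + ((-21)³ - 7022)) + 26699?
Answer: 29797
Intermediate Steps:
(C + ((-21)³ - 7022)) + 26699 = (19381 + ((-21)³ - 7022)) + 26699 = (19381 + (-9261 - 7022)) + 26699 = (19381 - 16283) + 26699 = 3098 + 26699 = 29797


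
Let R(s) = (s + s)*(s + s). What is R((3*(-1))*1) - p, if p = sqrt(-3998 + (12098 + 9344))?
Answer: 36 - 14*sqrt(89) ≈ -96.076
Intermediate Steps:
R(s) = 4*s**2 (R(s) = (2*s)*(2*s) = 4*s**2)
p = 14*sqrt(89) (p = sqrt(-3998 + 21442) = sqrt(17444) = 14*sqrt(89) ≈ 132.08)
R((3*(-1))*1) - p = 4*((3*(-1))*1)**2 - 14*sqrt(89) = 4*(-3*1)**2 - 14*sqrt(89) = 4*(-3)**2 - 14*sqrt(89) = 4*9 - 14*sqrt(89) = 36 - 14*sqrt(89)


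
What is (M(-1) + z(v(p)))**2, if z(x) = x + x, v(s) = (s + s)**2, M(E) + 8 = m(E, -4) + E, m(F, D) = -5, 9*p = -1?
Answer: 1267876/6561 ≈ 193.24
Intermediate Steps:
p = -1/9 (p = (1/9)*(-1) = -1/9 ≈ -0.11111)
M(E) = -13 + E (M(E) = -8 + (-5 + E) = -13 + E)
v(s) = 4*s**2 (v(s) = (2*s)**2 = 4*s**2)
z(x) = 2*x
(M(-1) + z(v(p)))**2 = ((-13 - 1) + 2*(4*(-1/9)**2))**2 = (-14 + 2*(4*(1/81)))**2 = (-14 + 2*(4/81))**2 = (-14 + 8/81)**2 = (-1126/81)**2 = 1267876/6561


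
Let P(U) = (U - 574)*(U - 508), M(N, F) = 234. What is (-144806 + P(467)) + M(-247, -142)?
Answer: -140185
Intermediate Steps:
P(U) = (-574 + U)*(-508 + U)
(-144806 + P(467)) + M(-247, -142) = (-144806 + (291592 + 467² - 1082*467)) + 234 = (-144806 + (291592 + 218089 - 505294)) + 234 = (-144806 + 4387) + 234 = -140419 + 234 = -140185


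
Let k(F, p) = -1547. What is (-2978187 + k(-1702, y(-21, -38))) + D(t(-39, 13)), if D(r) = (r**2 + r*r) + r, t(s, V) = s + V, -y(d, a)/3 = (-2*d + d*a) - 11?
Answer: -2978408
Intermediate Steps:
y(d, a) = 33 + 6*d - 3*a*d (y(d, a) = -3*((-2*d + d*a) - 11) = -3*((-2*d + a*d) - 11) = -3*(-11 - 2*d + a*d) = 33 + 6*d - 3*a*d)
t(s, V) = V + s
D(r) = r + 2*r**2 (D(r) = (r**2 + r**2) + r = 2*r**2 + r = r + 2*r**2)
(-2978187 + k(-1702, y(-21, -38))) + D(t(-39, 13)) = (-2978187 - 1547) + (13 - 39)*(1 + 2*(13 - 39)) = -2979734 - 26*(1 + 2*(-26)) = -2979734 - 26*(1 - 52) = -2979734 - 26*(-51) = -2979734 + 1326 = -2978408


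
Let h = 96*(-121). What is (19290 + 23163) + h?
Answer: 30837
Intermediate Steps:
h = -11616
(19290 + 23163) + h = (19290 + 23163) - 11616 = 42453 - 11616 = 30837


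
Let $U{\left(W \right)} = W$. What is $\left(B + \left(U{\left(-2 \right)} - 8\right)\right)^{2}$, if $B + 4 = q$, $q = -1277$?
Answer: $1666681$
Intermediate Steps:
$B = -1281$ ($B = -4 - 1277 = -1281$)
$\left(B + \left(U{\left(-2 \right)} - 8\right)\right)^{2} = \left(-1281 - 10\right)^{2} = \left(-1291\right)^{2} = 1666681$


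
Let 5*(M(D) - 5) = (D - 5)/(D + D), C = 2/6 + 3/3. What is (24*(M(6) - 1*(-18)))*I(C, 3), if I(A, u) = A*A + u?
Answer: 118766/45 ≈ 2639.2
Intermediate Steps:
C = 4/3 (C = 2*(⅙) + 3*(⅓) = ⅓ + 1 = 4/3 ≈ 1.3333)
I(A, u) = u + A² (I(A, u) = A² + u = u + A²)
M(D) = 5 + (-5 + D)/(10*D) (M(D) = 5 + ((D - 5)/(D + D))/5 = 5 + ((-5 + D)/((2*D)))/5 = 5 + ((-5 + D)*(1/(2*D)))/5 = 5 + ((-5 + D)/(2*D))/5 = 5 + (-5 + D)/(10*D))
(24*(M(6) - 1*(-18)))*I(C, 3) = (24*((⅒)*(-5 + 51*6)/6 - 1*(-18)))*(3 + (4/3)²) = (24*((⅒)*(⅙)*(-5 + 306) + 18))*(3 + 16/9) = (24*((⅒)*(⅙)*301 + 18))*(43/9) = (24*(301/60 + 18))*(43/9) = (24*(1381/60))*(43/9) = (2762/5)*(43/9) = 118766/45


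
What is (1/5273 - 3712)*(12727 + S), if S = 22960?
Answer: -698515033625/5273 ≈ -1.3247e+8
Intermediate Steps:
(1/5273 - 3712)*(12727 + S) = (1/5273 - 3712)*(12727 + 22960) = (1/5273 - 3712)*35687 = -19573375/5273*35687 = -698515033625/5273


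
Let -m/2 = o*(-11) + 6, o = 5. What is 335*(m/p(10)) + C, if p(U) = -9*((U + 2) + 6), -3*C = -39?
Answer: -15362/81 ≈ -189.65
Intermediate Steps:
C = 13 (C = -1/3*(-39) = 13)
m = 98 (m = -2*(5*(-11) + 6) = -2*(-55 + 6) = -2*(-49) = 98)
p(U) = -72 - 9*U (p(U) = -9*((2 + U) + 6) = -9*(8 + U) = -72 - 9*U)
335*(m/p(10)) + C = 335*(98/(-72 - 9*10)) + 13 = 335*(98/(-72 - 90)) + 13 = 335*(98/(-162)) + 13 = 335*(98*(-1/162)) + 13 = 335*(-49/81) + 13 = -16415/81 + 13 = -15362/81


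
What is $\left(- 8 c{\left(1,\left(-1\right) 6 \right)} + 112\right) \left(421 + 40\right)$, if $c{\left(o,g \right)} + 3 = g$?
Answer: $84824$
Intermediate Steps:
$c{\left(o,g \right)} = -3 + g$
$\left(- 8 c{\left(1,\left(-1\right) 6 \right)} + 112\right) \left(421 + 40\right) = \left(- 8 \left(-3 - 6\right) + 112\right) \left(421 + 40\right) = \left(- 8 \left(-3 - 6\right) + 112\right) 461 = \left(\left(-8\right) \left(-9\right) + 112\right) 461 = \left(72 + 112\right) 461 = 184 \cdot 461 = 84824$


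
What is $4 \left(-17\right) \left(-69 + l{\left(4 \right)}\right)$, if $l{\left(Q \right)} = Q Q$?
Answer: $3604$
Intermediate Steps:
$l{\left(Q \right)} = Q^{2}$
$4 \left(-17\right) \left(-69 + l{\left(4 \right)}\right) = 4 \left(-17\right) \left(-69 + 4^{2}\right) = - 68 \left(-69 + 16\right) = \left(-68\right) \left(-53\right) = 3604$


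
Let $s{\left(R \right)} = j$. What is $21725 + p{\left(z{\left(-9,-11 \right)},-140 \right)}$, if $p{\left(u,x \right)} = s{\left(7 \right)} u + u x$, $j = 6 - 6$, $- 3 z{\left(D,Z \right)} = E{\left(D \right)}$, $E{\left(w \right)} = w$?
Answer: $21305$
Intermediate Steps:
$z{\left(D,Z \right)} = - \frac{D}{3}$
$j = 0$
$s{\left(R \right)} = 0$
$p{\left(u,x \right)} = u x$ ($p{\left(u,x \right)} = 0 u + u x = 0 + u x = u x$)
$21725 + p{\left(z{\left(-9,-11 \right)},-140 \right)} = 21725 + \left(- \frac{1}{3}\right) \left(-9\right) \left(-140\right) = 21725 + 3 \left(-140\right) = 21725 - 420 = 21305$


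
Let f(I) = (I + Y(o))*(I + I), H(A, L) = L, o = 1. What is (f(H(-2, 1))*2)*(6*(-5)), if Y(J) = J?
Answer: -240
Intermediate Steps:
f(I) = 2*I*(1 + I) (f(I) = (I + 1)*(I + I) = (1 + I)*(2*I) = 2*I*(1 + I))
(f(H(-2, 1))*2)*(6*(-5)) = ((2*1*(1 + 1))*2)*(6*(-5)) = ((2*1*2)*2)*(-30) = (4*2)*(-30) = 8*(-30) = -240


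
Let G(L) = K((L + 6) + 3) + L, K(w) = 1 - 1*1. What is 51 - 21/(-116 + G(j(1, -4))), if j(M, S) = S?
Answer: 2047/40 ≈ 51.175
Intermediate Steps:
K(w) = 0 (K(w) = 1 - 1 = 0)
G(L) = L (G(L) = 0 + L = L)
51 - 21/(-116 + G(j(1, -4))) = 51 - 21/(-116 - 4) = 51 - 21/(-120) = 51 - 1/120*(-21) = 51 + 7/40 = 2047/40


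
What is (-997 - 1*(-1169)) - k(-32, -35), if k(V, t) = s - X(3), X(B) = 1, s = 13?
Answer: 160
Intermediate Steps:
k(V, t) = 12 (k(V, t) = 13 - 1*1 = 13 - 1 = 12)
(-997 - 1*(-1169)) - k(-32, -35) = (-997 - 1*(-1169)) - 1*12 = (-997 + 1169) - 12 = 172 - 12 = 160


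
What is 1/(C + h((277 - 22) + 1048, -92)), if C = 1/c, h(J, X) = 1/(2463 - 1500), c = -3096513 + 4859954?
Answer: 1698193683/1764404 ≈ 962.47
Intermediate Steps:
c = 1763441
h(J, X) = 1/963
C = 1/1763441 ≈ 5.6707e-7
1/(C + h((277 - 22) + 1048, -92)) = 1/(1/1763441 + 1/963) = 1/(1764404/1698193683) = 1698193683/1764404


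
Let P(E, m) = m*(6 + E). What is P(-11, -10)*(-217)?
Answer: -10850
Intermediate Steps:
P(-11, -10)*(-217) = -10*(6 - 11)*(-217) = -10*(-5)*(-217) = 50*(-217) = -10850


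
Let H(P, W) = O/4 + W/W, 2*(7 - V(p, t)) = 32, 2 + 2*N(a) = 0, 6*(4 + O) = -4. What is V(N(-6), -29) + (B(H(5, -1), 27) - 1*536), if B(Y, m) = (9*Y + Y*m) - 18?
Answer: -569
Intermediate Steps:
O = -14/3 (O = -4 + (⅙)*(-4) = -4 - ⅔ = -14/3 ≈ -4.6667)
N(a) = -1 (N(a) = -1 + (½)*0 = -1 + 0 = -1)
V(p, t) = -9 (V(p, t) = 7 - ½*32 = 7 - 16 = -9)
H(P, W) = -⅙ (H(P, W) = -14/3/4 + W/W = -14/3*¼ + 1 = -7/6 + 1 = -⅙)
B(Y, m) = -18 + 9*Y + Y*m
V(N(-6), -29) + (B(H(5, -1), 27) - 1*536) = -9 + ((-18 + 9*(-⅙) - ⅙*27) - 1*536) = -9 + ((-18 - 3/2 - 9/2) - 536) = -9 + (-24 - 536) = -9 - 560 = -569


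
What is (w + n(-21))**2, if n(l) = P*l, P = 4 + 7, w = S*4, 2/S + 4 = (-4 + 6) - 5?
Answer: 2640625/49 ≈ 53890.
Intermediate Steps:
S = -2/7 (S = 2/(-4 + ((-4 + 6) - 5)) = 2/(-4 + (2 - 5)) = 2/(-4 - 3) = 2/(-7) = 2*(-1/7) = -2/7 ≈ -0.28571)
w = -8/7 (w = -2/7*4 = -8/7 ≈ -1.1429)
P = 11
n(l) = 11*l
(w + n(-21))**2 = (-8/7 + 11*(-21))**2 = (-8/7 - 231)**2 = (-1625/7)**2 = 2640625/49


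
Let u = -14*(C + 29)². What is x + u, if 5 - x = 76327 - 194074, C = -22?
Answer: 117066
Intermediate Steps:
x = 117752 (x = 5 - (76327 - 194074) = 5 - 1*(-117747) = 5 + 117747 = 117752)
u = -686 (u = -14*(-22 + 29)² = -14*7² = -14*49 = -686)
x + u = 117752 - 686 = 117066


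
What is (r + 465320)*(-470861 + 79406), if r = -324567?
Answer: -55098465615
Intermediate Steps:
(r + 465320)*(-470861 + 79406) = (-324567 + 465320)*(-470861 + 79406) = 140753*(-391455) = -55098465615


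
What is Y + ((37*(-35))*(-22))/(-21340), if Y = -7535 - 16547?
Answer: -4672167/194 ≈ -24083.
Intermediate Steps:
Y = -24082
Y + ((37*(-35))*(-22))/(-21340) = -24082 + ((37*(-35))*(-22))/(-21340) = -24082 - 1295*(-22)*(-1/21340) = -24082 + 28490*(-1/21340) = -24082 - 259/194 = -4672167/194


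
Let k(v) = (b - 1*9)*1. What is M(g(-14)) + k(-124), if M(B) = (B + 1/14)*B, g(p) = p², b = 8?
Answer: 38429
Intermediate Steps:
M(B) = B*(1/14 + B) (M(B) = (B + 1/14)*B = (1/14 + B)*B = B*(1/14 + B))
k(v) = -1 (k(v) = (8 - 1*9)*1 = (8 - 9)*1 = -1*1 = -1)
M(g(-14)) + k(-124) = (-14)²*(1/14 + (-14)²) - 1 = 196*(1/14 + 196) - 1 = 196*(2745/14) - 1 = 38430 - 1 = 38429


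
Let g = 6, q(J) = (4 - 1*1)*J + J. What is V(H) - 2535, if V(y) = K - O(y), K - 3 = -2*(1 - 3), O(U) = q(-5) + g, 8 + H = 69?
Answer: -2514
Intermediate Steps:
H = 61 (H = -8 + 69 = 61)
q(J) = 4*J (q(J) = (4 - 1)*J + J = 3*J + J = 4*J)
O(U) = -14 (O(U) = 4*(-5) + 6 = -20 + 6 = -14)
K = 7 (K = 3 - 2*(1 - 3) = 3 - 2*(-2) = 3 + 4 = 7)
V(y) = 21 (V(y) = 7 - 1*(-14) = 7 + 14 = 21)
V(H) - 2535 = 21 - 2535 = -2514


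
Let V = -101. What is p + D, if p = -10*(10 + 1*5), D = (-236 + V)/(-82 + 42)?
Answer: -5663/40 ≈ -141.57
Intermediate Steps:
D = 337/40 (D = (-236 - 101)/(-82 + 42) = -337/(-40) = -337*(-1/40) = 337/40 ≈ 8.4250)
p = -150 (p = -10*(10 + 5) = -10*15 = -150)
p + D = -150 + 337/40 = -5663/40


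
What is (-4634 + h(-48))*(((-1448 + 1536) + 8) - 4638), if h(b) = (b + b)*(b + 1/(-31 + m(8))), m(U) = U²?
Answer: 1444356/11 ≈ 1.3131e+5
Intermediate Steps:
h(b) = 2*b*(1/33 + b) (h(b) = (b + b)*(b + 1/(-31 + 8²)) = (2*b)*(b + 1/(-31 + 64)) = (2*b)*(b + 1/33) = (2*b)*(1/33 + b) = 2*b*(1/33 + b))
(-4634 + h(-48))*(((-1448 + 1536) + 8) - 4638) = (-4634 + (2/33)*(-48)*(1 + 33*(-48)))*(((-1448 + 1536) + 8) - 4638) = (-4634 + (2/33)*(-48)*(1 - 1584))*((88 + 8) - 4638) = (-4634 + (2/33)*(-48)*(-1583))*(96 - 4638) = (-4634 + 50656/11)*(-4542) = -318/11*(-4542) = 1444356/11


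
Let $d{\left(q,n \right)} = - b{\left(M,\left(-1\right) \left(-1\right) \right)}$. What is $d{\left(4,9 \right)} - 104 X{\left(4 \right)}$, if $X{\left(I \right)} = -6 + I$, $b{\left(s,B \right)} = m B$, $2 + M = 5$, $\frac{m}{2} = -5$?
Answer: $218$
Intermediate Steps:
$m = -10$ ($m = 2 \left(-5\right) = -10$)
$M = 3$ ($M = -2 + 5 = 3$)
$b{\left(s,B \right)} = - 10 B$
$d{\left(q,n \right)} = 10$ ($d{\left(q,n \right)} = - \left(-10\right) \left(\left(-1\right) \left(-1\right)\right) = - \left(-10\right) 1 = \left(-1\right) \left(-10\right) = 10$)
$d{\left(4,9 \right)} - 104 X{\left(4 \right)} = 10 - 104 \left(-6 + 4\right) = 10 - -208 = 10 + 208 = 218$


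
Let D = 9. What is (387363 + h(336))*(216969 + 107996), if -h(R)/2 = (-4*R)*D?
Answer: 133740970575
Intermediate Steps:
h(R) = 72*R (h(R) = -2*(-4*R)*9 = -(-72)*R = 72*R)
(387363 + h(336))*(216969 + 107996) = (387363 + 72*336)*(216969 + 107996) = (387363 + 24192)*324965 = 411555*324965 = 133740970575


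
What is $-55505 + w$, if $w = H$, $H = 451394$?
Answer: $395889$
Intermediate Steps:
$w = 451394$
$-55505 + w = -55505 + 451394 = 395889$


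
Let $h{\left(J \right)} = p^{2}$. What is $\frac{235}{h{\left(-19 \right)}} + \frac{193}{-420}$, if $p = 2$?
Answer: $\frac{12241}{210} \approx 58.29$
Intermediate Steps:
$h{\left(J \right)} = 4$ ($h{\left(J \right)} = 2^{2} = 4$)
$\frac{235}{h{\left(-19 \right)}} + \frac{193}{-420} = \frac{235}{4} + \frac{193}{-420} = 235 \cdot \frac{1}{4} + 193 \left(- \frac{1}{420}\right) = \frac{235}{4} - \frac{193}{420} = \frac{12241}{210}$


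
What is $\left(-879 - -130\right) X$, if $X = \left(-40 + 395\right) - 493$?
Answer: $103362$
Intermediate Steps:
$X = -138$ ($X = 355 - 493 = -138$)
$\left(-879 - -130\right) X = \left(-879 - -130\right) \left(-138\right) = \left(-879 + 130\right) \left(-138\right) = \left(-749\right) \left(-138\right) = 103362$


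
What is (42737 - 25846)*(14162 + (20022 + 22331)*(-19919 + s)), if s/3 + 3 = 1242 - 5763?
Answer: -23958703849451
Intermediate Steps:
s = -13572 (s = -9 + 3*(1242 - 5763) = -9 + 3*(-4521) = -9 - 13563 = -13572)
(42737 - 25846)*(14162 + (20022 + 22331)*(-19919 + s)) = (42737 - 25846)*(14162 + (20022 + 22331)*(-19919 - 13572)) = 16891*(14162 + 42353*(-33491)) = 16891*(14162 - 1418444323) = 16891*(-1418430161) = -23958703849451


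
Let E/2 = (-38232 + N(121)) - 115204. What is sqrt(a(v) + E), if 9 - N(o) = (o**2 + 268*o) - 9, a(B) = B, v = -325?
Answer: I*sqrt(401299) ≈ 633.48*I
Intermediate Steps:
N(o) = 18 - o**2 - 268*o (N(o) = 9 - ((o**2 + 268*o) - 9) = 9 - (-9 + o**2 + 268*o) = 9 + (9 - o**2 - 268*o) = 18 - o**2 - 268*o)
E = -400974 (E = 2*((-38232 + (18 - 1*121**2 - 268*121)) - 115204) = 2*((-38232 + (18 - 1*14641 - 32428)) - 115204) = 2*((-38232 + (18 - 14641 - 32428)) - 115204) = 2*((-38232 - 47051) - 115204) = 2*(-85283 - 115204) = 2*(-200487) = -400974)
sqrt(a(v) + E) = sqrt(-325 - 400974) = sqrt(-401299) = I*sqrt(401299)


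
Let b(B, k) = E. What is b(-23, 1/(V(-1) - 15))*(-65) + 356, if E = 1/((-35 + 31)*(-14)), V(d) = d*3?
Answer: 19871/56 ≈ 354.84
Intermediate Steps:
V(d) = 3*d
E = 1/56 (E = -1/14/(-4) = -¼*(-1/14) = 1/56 ≈ 0.017857)
b(B, k) = 1/56
b(-23, 1/(V(-1) - 15))*(-65) + 356 = (1/56)*(-65) + 356 = -65/56 + 356 = 19871/56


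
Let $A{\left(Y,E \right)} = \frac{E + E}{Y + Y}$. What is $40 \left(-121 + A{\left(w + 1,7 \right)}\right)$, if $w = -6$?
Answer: $-4896$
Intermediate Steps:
$A{\left(Y,E \right)} = \frac{E}{Y}$ ($A{\left(Y,E \right)} = \frac{2 E}{2 Y} = 2 E \frac{1}{2 Y} = \frac{E}{Y}$)
$40 \left(-121 + A{\left(w + 1,7 \right)}\right) = 40 \left(-121 + \frac{7}{-6 + 1}\right) = 40 \left(-121 + \frac{7}{-5}\right) = 40 \left(-121 + 7 \left(- \frac{1}{5}\right)\right) = 40 \left(-121 - \frac{7}{5}\right) = 40 \left(- \frac{612}{5}\right) = -4896$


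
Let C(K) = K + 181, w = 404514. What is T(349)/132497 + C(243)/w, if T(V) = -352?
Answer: -43105100/26798445729 ≈ -0.0016085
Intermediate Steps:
C(K) = 181 + K
T(349)/132497 + C(243)/w = -352/132497 + (181 + 243)/404514 = -352*1/132497 + 424*(1/404514) = -352/132497 + 212/202257 = -43105100/26798445729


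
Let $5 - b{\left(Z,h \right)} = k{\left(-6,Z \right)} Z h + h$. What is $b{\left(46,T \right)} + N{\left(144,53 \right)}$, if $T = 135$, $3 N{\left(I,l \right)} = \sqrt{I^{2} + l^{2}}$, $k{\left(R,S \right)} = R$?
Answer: $37130 + \frac{\sqrt{23545}}{3} \approx 37181.0$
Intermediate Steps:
$N{\left(I,l \right)} = \frac{\sqrt{I^{2} + l^{2}}}{3}$
$b{\left(Z,h \right)} = 5 - h + 6 Z h$ ($b{\left(Z,h \right)} = 5 - \left(- 6 Z h + h\right) = 5 - \left(h - 6 Z h\right) = 5 + \left(- h + 6 Z h\right) = 5 - h + 6 Z h$)
$b{\left(46,T \right)} + N{\left(144,53 \right)} = \left(5 - 135 + 6 \cdot 46 \cdot 135\right) + \frac{\sqrt{144^{2} + 53^{2}}}{3} = \left(5 - 135 + 37260\right) + \frac{\sqrt{20736 + 2809}}{3} = 37130 + \frac{\sqrt{23545}}{3}$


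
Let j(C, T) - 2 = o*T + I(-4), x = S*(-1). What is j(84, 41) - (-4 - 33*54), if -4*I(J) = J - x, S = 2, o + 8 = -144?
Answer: -8887/2 ≈ -4443.5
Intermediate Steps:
o = -152 (o = -8 - 144 = -152)
x = -2 (x = 2*(-1) = -2)
I(J) = -½ - J/4 (I(J) = -(J - 1*(-2))/4 = -(J + 2)/4 = -(2 + J)/4 = -½ - J/4)
j(C, T) = 5/2 - 152*T (j(C, T) = 2 + (-152*T + (-½ - ¼*(-4))) = 2 + (-152*T + (-½ + 1)) = 2 + (-152*T + ½) = 2 + (½ - 152*T) = 5/2 - 152*T)
j(84, 41) - (-4 - 33*54) = (5/2 - 152*41) - (-4 - 33*54) = (5/2 - 6232) - (-4 - 1782) = -12459/2 - 1*(-1786) = -12459/2 + 1786 = -8887/2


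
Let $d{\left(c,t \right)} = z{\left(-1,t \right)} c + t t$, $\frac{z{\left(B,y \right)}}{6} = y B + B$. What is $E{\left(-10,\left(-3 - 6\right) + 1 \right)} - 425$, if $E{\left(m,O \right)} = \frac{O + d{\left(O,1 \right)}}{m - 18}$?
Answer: $- \frac{11989}{28} \approx -428.18$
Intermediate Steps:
$z{\left(B,y \right)} = 6 B + 6 B y$ ($z{\left(B,y \right)} = 6 \left(y B + B\right) = 6 \left(B y + B\right) = 6 \left(B + B y\right) = 6 B + 6 B y$)
$d{\left(c,t \right)} = t^{2} + c \left(-6 - 6 t\right)$ ($d{\left(c,t \right)} = 6 \left(-1\right) \left(1 + t\right) c + t t = \left(-6 - 6 t\right) c + t^{2} = c \left(-6 - 6 t\right) + t^{2} = t^{2} + c \left(-6 - 6 t\right)$)
$E{\left(m,O \right)} = \frac{1 - 11 O}{-18 + m}$ ($E{\left(m,O \right)} = \frac{O - \left(-1 + 6 O \left(1 + 1\right)\right)}{m - 18} = \frac{O - \left(-1 + 6 O 2\right)}{-18 + m} = \frac{O - \left(-1 + 12 O\right)}{-18 + m} = \frac{1 - 11 O}{-18 + m}$)
$E{\left(-10,\left(-3 - 6\right) + 1 \right)} - 425 = \frac{1 - 11 \left(\left(-3 - 6\right) + 1\right)}{-18 - 10} - 425 = \frac{1 - 11 \left(-9 + 1\right)}{-28} - 425 = - \frac{1 - -88}{28} - 425 = - \frac{1 + 88}{28} - 425 = \left(- \frac{1}{28}\right) 89 - 425 = - \frac{89}{28} - 425 = - \frac{11989}{28}$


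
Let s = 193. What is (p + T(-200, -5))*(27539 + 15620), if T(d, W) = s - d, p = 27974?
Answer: 1224291353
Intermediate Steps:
T(d, W) = 193 - d
(p + T(-200, -5))*(27539 + 15620) = (27974 + (193 - 1*(-200)))*(27539 + 15620) = (27974 + (193 + 200))*43159 = (27974 + 393)*43159 = 28367*43159 = 1224291353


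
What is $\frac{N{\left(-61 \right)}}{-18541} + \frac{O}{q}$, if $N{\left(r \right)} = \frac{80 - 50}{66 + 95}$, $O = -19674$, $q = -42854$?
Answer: $\frac{4194827961}{9137394161} \approx 0.45908$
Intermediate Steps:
$N{\left(r \right)} = \frac{30}{161}$
$\frac{N{\left(-61 \right)}}{-18541} + \frac{O}{q} = \frac{30}{161 \left(-18541\right)} - \frac{19674}{-42854} = \frac{30}{161} \left(- \frac{1}{18541}\right) - - \frac{9837}{21427} = - \frac{30}{2985101} + \frac{9837}{21427} = \frac{4194827961}{9137394161}$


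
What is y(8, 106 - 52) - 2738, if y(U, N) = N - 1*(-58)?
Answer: -2626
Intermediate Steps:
y(U, N) = 58 + N (y(U, N) = N + 58 = 58 + N)
y(8, 106 - 52) - 2738 = (58 + (106 - 52)) - 2738 = (58 + 54) - 2738 = 112 - 2738 = -2626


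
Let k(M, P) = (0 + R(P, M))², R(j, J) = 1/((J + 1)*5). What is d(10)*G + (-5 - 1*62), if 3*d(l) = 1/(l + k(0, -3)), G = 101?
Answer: -47926/753 ≈ -63.647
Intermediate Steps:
R(j, J) = 1/(5 + 5*J) (R(j, J) = 1/((1 + J)*5) = 1/(5 + 5*J))
k(M, P) = 1/(25*(1 + M)²) (k(M, P) = (0 + 1/(5*(1 + M)))² = (1/(5*(1 + M)))² = 1/(25*(1 + M)²))
d(l) = 1/(3*(1/25 + l)) (d(l) = 1/(3*(l + 1/(25*(1 + 0)²))) = 1/(3*(l + (1/25)/1²)) = 1/(3*(l + (1/25)*1)) = 1/(3*(l + 1/25)) = 1/(3*(1/25 + l)))
d(10)*G + (-5 - 1*62) = (25/(3*(1 + 25*10)))*101 + (-5 - 1*62) = (25/(3*(1 + 250)))*101 + (-5 - 62) = ((25/3)/251)*101 - 67 = ((25/3)*(1/251))*101 - 67 = (25/753)*101 - 67 = 2525/753 - 67 = -47926/753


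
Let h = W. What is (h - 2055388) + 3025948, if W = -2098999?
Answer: -1128439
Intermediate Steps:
h = -2098999
(h - 2055388) + 3025948 = (-2098999 - 2055388) + 3025948 = -4154387 + 3025948 = -1128439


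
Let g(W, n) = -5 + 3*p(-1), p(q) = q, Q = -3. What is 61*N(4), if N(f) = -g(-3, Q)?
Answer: 488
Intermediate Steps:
g(W, n) = -8 (g(W, n) = -5 + 3*(-1) = -5 - 3 = -8)
N(f) = 8 (N(f) = -1*(-8) = 8)
61*N(4) = 61*8 = 488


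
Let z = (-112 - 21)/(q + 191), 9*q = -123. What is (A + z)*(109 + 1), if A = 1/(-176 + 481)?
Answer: -10021/122 ≈ -82.139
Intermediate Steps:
A = 1/305 ≈ 0.0032787
q = -41/3 (q = (1/9)*(-123) = -41/3 ≈ -13.667)
z = -3/4 (z = (-112 - 21)/(-41/3 + 191) = -133/532/3 = -133*3/532 = -3/4 ≈ -0.75000)
(A + z)*(109 + 1) = (1/305 - 3/4)*(109 + 1) = -911/1220*110 = -10021/122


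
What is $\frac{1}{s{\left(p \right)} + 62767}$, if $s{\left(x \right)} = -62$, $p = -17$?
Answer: $\frac{1}{62705} \approx 1.5948 \cdot 10^{-5}$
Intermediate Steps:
$\frac{1}{s{\left(p \right)} + 62767} = \frac{1}{-62 + 62767} = \frac{1}{62705}$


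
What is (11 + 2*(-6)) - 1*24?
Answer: -25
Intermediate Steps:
(11 + 2*(-6)) - 1*24 = (11 - 12) - 24 = -1 - 24 = -25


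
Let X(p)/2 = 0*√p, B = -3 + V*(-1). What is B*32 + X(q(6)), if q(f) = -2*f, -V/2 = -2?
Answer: -224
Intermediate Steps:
V = 4 (V = -2*(-2) = 4)
B = -7 (B = -3 + 4*(-1) = -3 - 4 = -7)
X(p) = 0 (X(p) = 2*(0*√p) = 2*0 = 0)
B*32 + X(q(6)) = -7*32 + 0 = -224 + 0 = -224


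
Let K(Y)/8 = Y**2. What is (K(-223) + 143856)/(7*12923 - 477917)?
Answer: -67711/48432 ≈ -1.3981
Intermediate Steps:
K(Y) = 8*Y**2
(K(-223) + 143856)/(7*12923 - 477917) = (8*(-223)**2 + 143856)/(7*12923 - 477917) = (8*49729 + 143856)/(90461 - 477917) = (397832 + 143856)/(-387456) = 541688*(-1/387456) = -67711/48432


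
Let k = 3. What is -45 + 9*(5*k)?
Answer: 90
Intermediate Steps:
-45 + 9*(5*k) = -45 + 9*(5*3) = -45 + 9*15 = -45 + 135 = 90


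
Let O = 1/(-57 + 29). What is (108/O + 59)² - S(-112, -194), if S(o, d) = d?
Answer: 8791419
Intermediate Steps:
O = -1/28 (O = 1/(-28) = -1/28 ≈ -0.035714)
(108/O + 59)² - S(-112, -194) = (108/(-1/28) + 59)² - 1*(-194) = (108*(-28) + 59)² + 194 = (-3024 + 59)² + 194 = (-2965)² + 194 = 8791225 + 194 = 8791419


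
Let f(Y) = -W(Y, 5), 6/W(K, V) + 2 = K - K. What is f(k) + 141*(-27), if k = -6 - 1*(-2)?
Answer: -3804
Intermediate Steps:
k = -4 (k = -6 + 2 = -4)
W(K, V) = -3 (W(K, V) = 6/(-2 + (K - K)) = 6/(-2 + 0) = 6/(-2) = 6*(-½) = -3)
f(Y) = 3 (f(Y) = -1*(-3) = 3)
f(k) + 141*(-27) = 3 + 141*(-27) = 3 - 3807 = -3804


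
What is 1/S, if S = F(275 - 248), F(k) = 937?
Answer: 1/937 ≈ 0.0010672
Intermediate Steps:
S = 937
1/S = 1/937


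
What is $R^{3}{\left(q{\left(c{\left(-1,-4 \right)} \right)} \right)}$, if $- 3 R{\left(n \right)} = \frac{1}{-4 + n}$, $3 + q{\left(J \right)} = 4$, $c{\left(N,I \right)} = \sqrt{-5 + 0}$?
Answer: $\frac{1}{729} \approx 0.0013717$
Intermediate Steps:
$c{\left(N,I \right)} = i \sqrt{5}$ ($c{\left(N,I \right)} = \sqrt{-5} = i \sqrt{5}$)
$q{\left(J \right)} = 1$ ($q{\left(J \right)} = -3 + 4 = 1$)
$R{\left(n \right)} = - \frac{1}{3 \left(-4 + n\right)}$
$R^{3}{\left(q{\left(c{\left(-1,-4 \right)} \right)} \right)} = \left(- \frac{1}{-12 + 3 \cdot 1}\right)^{3} = \left(- \frac{1}{-12 + 3}\right)^{3} = \left(- \frac{1}{-9}\right)^{3} = \left(\left(-1\right) \left(- \frac{1}{9}\right)\right)^{3} = \left(\frac{1}{9}\right)^{3} = \frac{1}{729}$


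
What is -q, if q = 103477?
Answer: -103477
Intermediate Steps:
-q = -1*103477 = -103477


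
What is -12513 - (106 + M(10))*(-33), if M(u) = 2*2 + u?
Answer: -8553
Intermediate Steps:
M(u) = 4 + u
-12513 - (106 + M(10))*(-33) = -12513 - (106 + (4 + 10))*(-33) = -12513 - (106 + 14)*(-33) = -12513 - 120*(-33) = -12513 - 1*(-3960) = -12513 + 3960 = -8553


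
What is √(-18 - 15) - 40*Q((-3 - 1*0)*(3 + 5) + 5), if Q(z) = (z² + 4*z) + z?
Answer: -10640 + I*√33 ≈ -10640.0 + 5.7446*I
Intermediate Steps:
Q(z) = z² + 5*z
√(-18 - 15) - 40*Q((-3 - 1*0)*(3 + 5) + 5) = √(-18 - 15) - 40*((-3 - 1*0)*(3 + 5) + 5)*(5 + ((-3 - 1*0)*(3 + 5) + 5)) = √(-33) - 40*((-3 + 0)*8 + 5)*(5 + ((-3 + 0)*8 + 5)) = I*√33 - 40*(-3*8 + 5)*(5 + (-3*8 + 5)) = I*√33 - 40*(-24 + 5)*(5 + (-24 + 5)) = I*√33 - (-760)*(5 - 19) = I*√33 - (-760)*(-14) = I*√33 - 40*266 = I*√33 - 10640 = -10640 + I*√33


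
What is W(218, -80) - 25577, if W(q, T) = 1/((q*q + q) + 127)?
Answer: -1224345412/47869 ≈ -25577.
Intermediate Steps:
W(q, T) = 1/(127 + q + q²) (W(q, T) = 1/((q² + q) + 127) = 1/((q + q²) + 127) = 1/(127 + q + q²))
W(218, -80) - 25577 = 1/(127 + 218 + 218²) - 25577 = 1/(127 + 218 + 47524) - 25577 = 1/47869 - 25577 = -1224345412/47869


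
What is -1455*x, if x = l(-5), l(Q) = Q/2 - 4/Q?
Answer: 4947/2 ≈ 2473.5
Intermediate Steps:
l(Q) = Q/2 - 4/Q (l(Q) = Q*(½) - 4/Q = Q/2 - 4/Q)
x = -17/10 (x = (½)*(-5) - 4/(-5) = -5/2 - 4*(-⅕) = -5/2 + ⅘ = -17/10 ≈ -1.7000)
-1455*x = -1455*(-17/10) = 4947/2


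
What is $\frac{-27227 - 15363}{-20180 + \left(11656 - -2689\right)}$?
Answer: $\frac{8518}{1167} \approx 7.2991$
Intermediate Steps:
$\frac{-27227 - 15363}{-20180 + \left(11656 - -2689\right)} = \frac{-27227 + \left(-23308 + 7945\right)}{-20180 + \left(11656 + 2689\right)} = \frac{-27227 - 15363}{-20180 + 14345} = - \frac{42590}{-5835} = \left(-42590\right) \left(- \frac{1}{5835}\right) = \frac{8518}{1167}$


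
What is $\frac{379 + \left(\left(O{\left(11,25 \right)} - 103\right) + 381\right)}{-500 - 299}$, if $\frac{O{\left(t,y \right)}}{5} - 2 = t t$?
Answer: $- \frac{1272}{799} \approx -1.592$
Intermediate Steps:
$O{\left(t,y \right)} = 10 + 5 t^{2}$ ($O{\left(t,y \right)} = 10 + 5 t t = 10 + 5 t^{2}$)
$\frac{379 + \left(\left(O{\left(11,25 \right)} - 103\right) + 381\right)}{-500 - 299} = \frac{379 + \left(\left(\left(10 + 5 \cdot 11^{2}\right) - 103\right) + 381\right)}{-500 - 299} = \frac{379 + \left(\left(\left(10 + 5 \cdot 121\right) - 103\right) + 381\right)}{-799} = \left(379 + \left(\left(\left(10 + 605\right) - 103\right) + 381\right)\right) \left(- \frac{1}{799}\right) = \left(379 + \left(\left(615 - 103\right) + 381\right)\right) \left(- \frac{1}{799}\right) = \left(379 + \left(512 + 381\right)\right) \left(- \frac{1}{799}\right) = \left(379 + 893\right) \left(- \frac{1}{799}\right) = 1272 \left(- \frac{1}{799}\right) = - \frac{1272}{799}$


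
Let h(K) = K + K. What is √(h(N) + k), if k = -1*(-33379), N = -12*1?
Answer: √33355 ≈ 182.63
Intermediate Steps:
N = -12
h(K) = 2*K
k = 33379
√(h(N) + k) = √(2*(-12) + 33379) = √(-24 + 33379) = √33355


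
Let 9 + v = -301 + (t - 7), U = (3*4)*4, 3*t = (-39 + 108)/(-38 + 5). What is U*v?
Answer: -167744/11 ≈ -15249.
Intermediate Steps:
t = -23/33 (t = ((-39 + 108)/(-38 + 5))/3 = (69/(-33))/3 = (69*(-1/33))/3 = (1/3)*(-23/11) = -23/33 ≈ -0.69697)
U = 48 (U = 12*4 = 48)
v = -10484/33 (v = -9 + (-301 + (-23/33 - 7)) = -9 + (-301 - 254/33) = -9 - 10187/33 = -10484/33 ≈ -317.70)
U*v = 48*(-10484/33) = -167744/11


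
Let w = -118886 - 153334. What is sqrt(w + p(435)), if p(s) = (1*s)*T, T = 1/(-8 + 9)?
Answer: I*sqrt(271785) ≈ 521.33*I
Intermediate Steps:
T = 1 (T = 1/1 = 1)
p(s) = s (p(s) = (1*s)*1 = s*1 = s)
w = -272220
sqrt(w + p(435)) = sqrt(-272220 + 435) = sqrt(-271785) = I*sqrt(271785)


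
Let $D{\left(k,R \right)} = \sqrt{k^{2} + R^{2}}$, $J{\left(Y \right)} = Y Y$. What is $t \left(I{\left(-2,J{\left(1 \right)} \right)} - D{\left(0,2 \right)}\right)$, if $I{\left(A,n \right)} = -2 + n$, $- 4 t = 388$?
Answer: $291$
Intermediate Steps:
$J{\left(Y \right)} = Y^{2}$
$t = -97$ ($t = \left(- \frac{1}{4}\right) 388 = -97$)
$D{\left(k,R \right)} = \sqrt{R^{2} + k^{2}}$
$t \left(I{\left(-2,J{\left(1 \right)} \right)} - D{\left(0,2 \right)}\right) = - 97 \left(\left(-2 + 1^{2}\right) - \sqrt{2^{2} + 0^{2}}\right) = - 97 \left(\left(-2 + 1\right) - \sqrt{4 + 0}\right) = - 97 \left(-1 - \sqrt{4}\right) = - 97 \left(-1 - 2\right) = \left(-97\right) \left(-3\right) = 291$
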